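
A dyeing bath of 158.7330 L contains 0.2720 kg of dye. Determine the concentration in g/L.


Formula: Conc = dye_mass(kg) / volume(L) * 1000
Substituting: Conc = 0.2720 / 158.7330 * 1000
Result: 1.7136 g/L


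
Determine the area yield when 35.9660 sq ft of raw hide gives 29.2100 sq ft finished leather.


Formula: Yield = finished / raw * 100
Substituting: Yield = 29.2100 / 35.9660 * 100
Result: 81.2156 %


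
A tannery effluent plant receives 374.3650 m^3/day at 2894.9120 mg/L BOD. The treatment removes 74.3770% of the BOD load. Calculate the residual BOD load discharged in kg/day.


Load_in = volume * conc / 1000 = 374.3650 * 2894.9120 / 1000 = 1083.7537 kg/day
Removed = Load_in * eff / 100 = 1083.7537 * 74.3770 / 100 = 806.0635 kg/day
Load_out = Load_in - Removed = 1083.7537 - 806.0635 = 277.6902 kg/day


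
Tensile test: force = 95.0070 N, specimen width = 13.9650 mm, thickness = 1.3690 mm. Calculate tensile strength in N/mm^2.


Formula: TS = force / (width * thickness)
Substituting: TS = 95.0070 / (13.9650 * 1.3690)
Result: 4.9695 N/mm^2


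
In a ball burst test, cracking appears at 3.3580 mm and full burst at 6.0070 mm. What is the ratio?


Formula: Ratio = crack / burst
Substituting: Ratio = 3.3580 / 6.0070
Result: 0.5590


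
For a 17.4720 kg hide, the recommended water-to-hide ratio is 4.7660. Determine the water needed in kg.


Formula: Water = hide_weight * ratio
Substituting: Water = 17.4720 * 4.7660
Result: 83.2716 kg


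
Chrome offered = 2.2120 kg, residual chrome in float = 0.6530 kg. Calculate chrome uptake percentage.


Formula: Uptake = (offered - residual) / offered * 100
Substituting: Uptake = (2.2120 - 0.6530) / 2.2120 * 100
Result: 70.4792 %


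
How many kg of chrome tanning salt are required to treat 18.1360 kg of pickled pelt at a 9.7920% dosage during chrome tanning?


Formula: Chrome = substrate * pct / 100
Substituting: Chrome = 18.1360 * 9.7920 / 100
Result: 1.7759 kg


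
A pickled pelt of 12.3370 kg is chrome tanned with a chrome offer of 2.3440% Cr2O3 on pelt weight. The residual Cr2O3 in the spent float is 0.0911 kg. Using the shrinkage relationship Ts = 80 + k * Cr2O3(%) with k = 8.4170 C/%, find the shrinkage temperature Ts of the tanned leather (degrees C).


Offered = pelt * offer_pct / 100 = 12.3370 * 2.3440 / 100 = 0.2892 kg
Uptake = offered - residual = 0.2892 - 0.0911 = 0.1981 kg
Cr2O3% on pelt = uptake / pelt * 100 = 0.1981 / 12.3370 * 100 = 1.6056 %
Ts = 80 + k * Cr2O3% = 80 + 8.4170 * 1.6056 = 93.5141 C


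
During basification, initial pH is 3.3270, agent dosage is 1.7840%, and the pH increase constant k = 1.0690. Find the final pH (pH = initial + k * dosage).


Formula: pH_final = pH_initial + k * base_pct
Substituting: pH_final = 3.3270 + 1.0690 * 1.7840
Result: 5.2341


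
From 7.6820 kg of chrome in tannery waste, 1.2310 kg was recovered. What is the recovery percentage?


Formula: Recovery = recovered / input * 100
Substituting: Recovery = 1.2310 / 7.6820 * 100
Result: 16.0245 %


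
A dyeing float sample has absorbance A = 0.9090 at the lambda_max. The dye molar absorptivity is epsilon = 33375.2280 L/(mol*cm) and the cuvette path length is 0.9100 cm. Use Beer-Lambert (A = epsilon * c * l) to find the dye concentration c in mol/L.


Formula: c = A / (epsilon * l)
Substituting: c = 0.9090 / (33375.2280 * 0.9100)
Result: 2.9929e-05 mol/L


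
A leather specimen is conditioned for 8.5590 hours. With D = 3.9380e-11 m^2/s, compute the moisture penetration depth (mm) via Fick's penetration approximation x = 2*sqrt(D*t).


t = 8.5590 hr * 3600 = 30812.4000 s
D * t = 3.9380e-11 * 30812.4000 = 1.2134e-06
x = 2 * sqrt(D*t) = 2 * sqrt(1.2134e-06) = 0.00220308 m = 2.2031 mm


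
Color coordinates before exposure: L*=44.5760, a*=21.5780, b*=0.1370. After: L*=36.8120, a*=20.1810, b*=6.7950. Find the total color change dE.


dL = -7.7640, da = -1.3970, db = 6.6580
dE = sqrt((-7.7640)^2 + (-1.3970)^2 + 6.6580^2) = 10.3228


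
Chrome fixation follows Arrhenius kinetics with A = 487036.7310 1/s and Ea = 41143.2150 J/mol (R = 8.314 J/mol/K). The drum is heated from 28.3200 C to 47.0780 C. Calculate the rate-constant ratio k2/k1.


T1 = 28.3200 + 273.15 = 301.4700 K; T2 = 47.0780 + 273.15 = 320.2280 K
k1 = A * exp(-Ea/(R*T1)) = 487036.7310 * exp(-41143.2150/(8.314*301.4700)) = 0.036188 1/s
k2 = A * exp(-Ea/(R*T2)) = 487036.7310 * exp(-41143.2150/(8.314*320.2280)) = 0.0946587 1/s
k2/k1 = 0.0946587 / 0.036188 = 2.6157


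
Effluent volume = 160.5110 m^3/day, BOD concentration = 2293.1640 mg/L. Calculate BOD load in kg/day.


Formula: BOD_load = volume * conc / 1000
Substituting: BOD_load = 160.5110 * 2293.1640 / 1000
Result: 368.0780 kg/day


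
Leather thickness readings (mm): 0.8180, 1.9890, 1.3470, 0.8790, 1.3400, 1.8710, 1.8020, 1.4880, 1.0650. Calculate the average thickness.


Formula: Average = sum / n
Substituting: Average = 12.5990 / 9
Result: 1.3999 mm


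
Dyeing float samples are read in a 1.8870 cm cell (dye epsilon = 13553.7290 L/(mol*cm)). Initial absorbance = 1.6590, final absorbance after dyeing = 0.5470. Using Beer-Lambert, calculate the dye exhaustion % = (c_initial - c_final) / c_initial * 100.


c_initial = A_i / (epsilon * l) = 1.6590 / (13553.7290 * 1.8870) = 6.4866e-05 mol/L
c_final = A_f / (epsilon * l) = 0.5470 / (13553.7290 * 1.8870) = 2.1387e-05 mol/L
Exhaustion = (c_initial - c_final) / c_initial * 100 = (6.4866e-05 - 2.1387e-05) / 6.4866e-05 * 100 = 67.0283 %


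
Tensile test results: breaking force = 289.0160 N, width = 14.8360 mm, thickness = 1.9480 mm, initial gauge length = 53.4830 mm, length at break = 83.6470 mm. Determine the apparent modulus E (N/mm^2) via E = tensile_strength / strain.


TS = F / (w * t) = 289.0160 / (14.8360 * 1.9480) = 10.0004 N/mm^2
strain = (Lf - L0) / L0 = (83.6470 - 53.4830) / 53.4830 = 0.5640
E = TS / strain = 10.0004 / 0.5640 = 17.7314 N/mm^2


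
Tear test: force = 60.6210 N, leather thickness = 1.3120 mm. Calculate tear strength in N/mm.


Formula: Tear strength = force / thickness
Substituting: Tear strength = 60.6210 / 1.3120
Result: 46.2050 N/mm


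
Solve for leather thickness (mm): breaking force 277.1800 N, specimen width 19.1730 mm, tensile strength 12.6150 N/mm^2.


Formula: t = F / (TS * w)
Substituting: t = 277.1800 / (12.6150 * 19.1730)
Result: 1.1460 mm


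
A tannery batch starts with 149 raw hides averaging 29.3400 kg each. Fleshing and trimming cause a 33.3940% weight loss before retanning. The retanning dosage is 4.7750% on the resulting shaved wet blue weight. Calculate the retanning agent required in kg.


Total_raw = N * avg_wt = 149 * 29.3400 = 4371.6600 kg
Substrate = Total_raw * (1 - loss/100) = 4371.6600 * (1 - 33.3940/100) = 2911.7879 kg
Retan = Substrate * pct / 100 = 2911.7879 * 4.7750 / 100 = 139.0379 kg


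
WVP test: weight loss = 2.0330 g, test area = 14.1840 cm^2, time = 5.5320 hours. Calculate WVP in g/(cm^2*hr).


Formula: WVP = loss / (area * time)
Substituting: WVP = 2.0330 / (14.1840 * 5.5320)
Result: 0.0259093 g/(cm^2*hr)


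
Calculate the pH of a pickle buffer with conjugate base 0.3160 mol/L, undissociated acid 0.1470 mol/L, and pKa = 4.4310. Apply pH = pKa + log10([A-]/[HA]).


ratio = [A-] / [HA] = 0.3160 / 0.1470 = 2.1497
log10(ratio) = 0.3324
pH = pKa + log10(ratio) = 4.4310 + 0.3324 = 4.7634


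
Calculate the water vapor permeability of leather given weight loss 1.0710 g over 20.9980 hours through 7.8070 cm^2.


Formula: WVP = loss / (area * time)
Substituting: WVP = 1.0710 / (7.8070 * 20.9980)
Result: 0.00653322 g/(cm^2*hr)


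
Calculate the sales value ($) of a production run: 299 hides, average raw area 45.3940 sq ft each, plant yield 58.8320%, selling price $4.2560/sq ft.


Raw_total = N * avg_area = 299 * 45.3940 = 13572.8060 sq ft
Finished = Raw_total * yield / 100 = 13572.8060 * 58.8320 / 100 = 7985.1532 sq ft
Value = Finished * price = 7985.1532 * 4.2560 = 33984.8121 $


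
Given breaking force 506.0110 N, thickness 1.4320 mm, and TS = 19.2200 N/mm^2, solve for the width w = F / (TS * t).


Formula: w = F / (TS * t)
Substituting: w = 506.0110 / (19.2200 * 1.4320)
Result: 18.3850 mm


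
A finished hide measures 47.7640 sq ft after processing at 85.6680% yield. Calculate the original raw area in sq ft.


Formula: raw = finished * 100 / yield
Substituting: raw = 47.7640 * 100 / 85.6680
Result: 55.7548 sq ft


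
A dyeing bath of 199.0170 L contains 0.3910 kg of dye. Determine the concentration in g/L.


Formula: Conc = dye_mass(kg) / volume(L) * 1000
Substituting: Conc = 0.3910 / 199.0170 * 1000
Result: 1.9647 g/L


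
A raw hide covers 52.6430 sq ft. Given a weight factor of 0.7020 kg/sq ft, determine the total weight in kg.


Formula: Weight = area * weight_per_sqft
Substituting: Weight = 52.6430 * 0.7020
Result: 36.9554 kg


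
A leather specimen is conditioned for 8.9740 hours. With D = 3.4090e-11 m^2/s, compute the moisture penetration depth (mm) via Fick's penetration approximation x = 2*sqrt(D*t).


t = 8.9740 hr * 3600 = 32306.4000 s
D * t = 3.4090e-11 * 32306.4000 = 1.1013e-06
x = 2 * sqrt(D*t) = 2 * sqrt(1.1013e-06) = 0.00209888 m = 2.0989 mm


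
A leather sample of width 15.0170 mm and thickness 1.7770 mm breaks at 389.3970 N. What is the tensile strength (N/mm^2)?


Formula: TS = force / (width * thickness)
Substituting: TS = 389.3970 / (15.0170 * 1.7770)
Result: 14.5922 N/mm^2


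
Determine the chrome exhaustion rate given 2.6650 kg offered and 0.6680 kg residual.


Formula: Uptake = (offered - residual) / offered * 100
Substituting: Uptake = (2.6650 - 0.6680) / 2.6650 * 100
Result: 74.9343 %


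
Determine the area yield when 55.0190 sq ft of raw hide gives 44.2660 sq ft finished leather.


Formula: Yield = finished / raw * 100
Substituting: Yield = 44.2660 / 55.0190 * 100
Result: 80.4558 %


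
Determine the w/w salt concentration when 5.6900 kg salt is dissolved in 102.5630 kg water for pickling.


Formula: Conc = salt / (water + salt) * 100
Substituting: Conc = 5.6900 / (102.5630 + 5.6900) * 100
Result: 5.2562 %


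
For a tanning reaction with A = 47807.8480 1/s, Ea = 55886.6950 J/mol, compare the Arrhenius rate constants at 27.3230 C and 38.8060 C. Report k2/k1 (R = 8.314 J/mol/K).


T1 = 27.3230 + 273.15 = 300.4730 K; T2 = 38.8060 + 273.15 = 311.9560 K
k1 = A * exp(-Ea/(R*T1)) = 47807.8480 * exp(-55886.6950/(8.314*300.4730)) = 9.1987e-06 1/s
k2 = A * exp(-Ea/(R*T2)) = 47807.8480 * exp(-55886.6950/(8.314*311.9560)) = 2.0959e-05 1/s
k2/k1 = 2.0959e-05 / 9.1987e-06 = 2.2784


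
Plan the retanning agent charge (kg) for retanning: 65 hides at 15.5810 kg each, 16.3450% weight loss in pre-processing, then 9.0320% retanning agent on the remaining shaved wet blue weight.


Total_raw = N * avg_wt = 65 * 15.5810 = 1012.7650 kg
Substrate = Total_raw * (1 - loss/100) = 1012.7650 * (1 - 16.3450/100) = 847.2286 kg
Retan = Substrate * pct / 100 = 847.2286 * 9.0320 / 100 = 76.5217 kg


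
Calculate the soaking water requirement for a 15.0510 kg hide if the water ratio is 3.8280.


Formula: Water = hide_weight * ratio
Substituting: Water = 15.0510 * 3.8280
Result: 57.6152 kg


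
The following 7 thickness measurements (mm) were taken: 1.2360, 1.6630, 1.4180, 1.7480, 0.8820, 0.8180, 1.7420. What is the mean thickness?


Formula: Average = sum / n
Substituting: Average = 9.5070 / 7
Result: 1.3581 mm


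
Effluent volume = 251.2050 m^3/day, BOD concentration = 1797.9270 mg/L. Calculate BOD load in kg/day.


Formula: BOD_load = volume * conc / 1000
Substituting: BOD_load = 251.2050 * 1797.9270 / 1000
Result: 451.6483 kg/day


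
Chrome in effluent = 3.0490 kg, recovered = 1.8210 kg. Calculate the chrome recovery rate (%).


Formula: Recovery = recovered / input * 100
Substituting: Recovery = 1.8210 / 3.0490 * 100
Result: 59.7245 %


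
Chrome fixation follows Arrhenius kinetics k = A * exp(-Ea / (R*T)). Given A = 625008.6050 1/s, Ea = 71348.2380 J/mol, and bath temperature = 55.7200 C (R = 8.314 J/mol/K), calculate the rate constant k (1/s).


T_K = T_C + 273.15 = 55.7200 + 273.15 = 328.8700 K
exponent = -Ea / (R * T_K) = -71348.2380 / (8.314 * 328.8700) = -26.0945
k = A * exp(exponent) = 625008.6050 * exp(-26.0945) = 2.9053e-06 1/s


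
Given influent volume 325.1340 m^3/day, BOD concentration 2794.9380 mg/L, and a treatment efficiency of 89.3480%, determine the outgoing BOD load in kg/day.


Load_in = volume * conc / 1000 = 325.1340 * 2794.9380 / 1000 = 908.7294 kg/day
Removed = Load_in * eff / 100 = 908.7294 * 89.3480 / 100 = 811.9315 kg/day
Load_out = Load_in - Removed = 908.7294 - 811.9315 = 96.7979 kg/day


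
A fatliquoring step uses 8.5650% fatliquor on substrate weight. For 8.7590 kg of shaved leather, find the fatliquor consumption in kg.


Formula: Fat = substrate * pct / 100
Substituting: Fat = 8.7590 * 8.5650 / 100
Result: 0.7502 kg


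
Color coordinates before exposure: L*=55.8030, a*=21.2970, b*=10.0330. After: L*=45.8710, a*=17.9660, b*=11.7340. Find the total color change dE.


dL = -9.9320, da = -3.3310, db = 1.7010
dE = sqrt((-9.9320)^2 + (-3.3310)^2 + 1.7010^2) = 10.6129


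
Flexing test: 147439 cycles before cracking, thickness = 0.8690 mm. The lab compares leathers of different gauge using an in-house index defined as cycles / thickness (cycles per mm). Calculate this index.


Formula: Index = cycles / thickness
Substituting: Index = 147439 / 0.8690
Result: 169665.1323 cycles/mm


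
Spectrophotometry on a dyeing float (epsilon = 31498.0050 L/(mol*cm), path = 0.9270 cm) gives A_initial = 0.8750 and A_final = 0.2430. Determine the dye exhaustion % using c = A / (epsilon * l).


c_initial = A_i / (epsilon * l) = 0.8750 / (31498.0050 * 0.9270) = 2.9967e-05 mol/L
c_final = A_f / (epsilon * l) = 0.2430 / (31498.0050 * 0.9270) = 8.3223e-06 mol/L
Exhaustion = (c_initial - c_final) / c_initial * 100 = (2.9967e-05 - 8.3223e-06) / 2.9967e-05 * 100 = 72.2286 %


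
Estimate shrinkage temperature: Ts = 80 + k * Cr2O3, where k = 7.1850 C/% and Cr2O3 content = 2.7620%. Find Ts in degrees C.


Formula: Ts = 80 + k * Cr2O3
Substituting: Ts = 80 + 7.1850 * 2.7620
Result: 99.8450 C


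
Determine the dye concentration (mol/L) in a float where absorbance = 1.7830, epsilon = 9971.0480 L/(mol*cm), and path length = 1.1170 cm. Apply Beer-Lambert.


Formula: c = A / (epsilon * l)
Substituting: c = 1.7830 / (9971.0480 * 1.1170)
Result: 1.6009e-04 mol/L


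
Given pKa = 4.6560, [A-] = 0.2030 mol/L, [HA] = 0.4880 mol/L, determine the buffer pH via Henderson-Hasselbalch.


ratio = [A-] / [HA] = 0.2030 / 0.4880 = 0.4160
log10(ratio) = -0.3809
pH = pKa + log10(ratio) = 4.6560 - 0.3809 = 4.2751


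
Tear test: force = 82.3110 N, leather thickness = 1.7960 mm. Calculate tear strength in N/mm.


Formula: Tear strength = force / thickness
Substituting: Tear strength = 82.3110 / 1.7960
Result: 45.8302 N/mm


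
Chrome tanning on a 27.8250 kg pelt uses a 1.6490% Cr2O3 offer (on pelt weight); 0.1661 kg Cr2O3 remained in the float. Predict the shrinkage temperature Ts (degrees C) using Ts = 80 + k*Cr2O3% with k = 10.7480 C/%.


Offered = pelt * offer_pct / 100 = 27.8250 * 1.6490 / 100 = 0.4588 kg
Uptake = offered - residual = 0.4588 - 0.1661 = 0.2927 kg
Cr2O3% on pelt = uptake / pelt * 100 = 0.2927 / 27.8250 * 100 = 1.0521 %
Ts = 80 + k * Cr2O3% = 80 + 10.7480 * 1.0521 = 91.3075 C


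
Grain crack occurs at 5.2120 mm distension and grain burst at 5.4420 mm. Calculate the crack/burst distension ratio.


Formula: Ratio = crack / burst
Substituting: Ratio = 5.2120 / 5.4420
Result: 0.9577


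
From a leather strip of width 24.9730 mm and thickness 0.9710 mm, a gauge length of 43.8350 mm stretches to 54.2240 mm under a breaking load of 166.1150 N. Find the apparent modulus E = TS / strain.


TS = F / (w * t) = 166.1150 / (24.9730 * 0.9710) = 6.8504 N/mm^2
strain = (Lf - L0) / L0 = (54.2240 - 43.8350) / 43.8350 = 0.2370
E = TS / strain = 6.8504 / 0.2370 = 28.9045 N/mm^2


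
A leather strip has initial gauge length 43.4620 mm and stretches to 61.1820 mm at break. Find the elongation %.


Formula: Elongation = (Lf - L0) / L0 * 100
Substituting: Elongation = (61.1820 - 43.4620) / 43.4620 * 100
Result: 40.7712 %


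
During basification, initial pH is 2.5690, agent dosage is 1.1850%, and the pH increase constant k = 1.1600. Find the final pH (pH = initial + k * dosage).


Formula: pH_final = pH_initial + k * base_pct
Substituting: pH_final = 2.5690 + 1.1600 * 1.1850
Result: 3.9436


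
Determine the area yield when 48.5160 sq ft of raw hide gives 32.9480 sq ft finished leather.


Formula: Yield = finished / raw * 100
Substituting: Yield = 32.9480 / 48.5160 * 100
Result: 67.9116 %


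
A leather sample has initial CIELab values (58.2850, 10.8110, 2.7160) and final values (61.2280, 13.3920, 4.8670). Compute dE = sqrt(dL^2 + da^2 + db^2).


dL = 2.9430, da = 2.5810, db = 2.1510
dE = sqrt(2.9430^2 + 2.5810^2 + 2.1510^2) = 4.4665


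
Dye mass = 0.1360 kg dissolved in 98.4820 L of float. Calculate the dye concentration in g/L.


Formula: Conc = dye_mass(kg) / volume(L) * 1000
Substituting: Conc = 0.1360 / 98.4820 * 1000
Result: 1.3810 g/L


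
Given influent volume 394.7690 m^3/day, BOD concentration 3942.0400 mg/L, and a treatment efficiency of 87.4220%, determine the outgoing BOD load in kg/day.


Load_in = volume * conc / 1000 = 394.7690 * 3942.0400 / 1000 = 1556.1952 kg/day
Removed = Load_in * eff / 100 = 1556.1952 * 87.4220 / 100 = 1360.4570 kg/day
Load_out = Load_in - Removed = 1556.1952 - 1360.4570 = 195.7382 kg/day


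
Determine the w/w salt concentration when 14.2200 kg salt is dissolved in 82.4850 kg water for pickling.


Formula: Conc = salt / (water + salt) * 100
Substituting: Conc = 14.2200 / (82.4850 + 14.2200) * 100
Result: 14.7045 %


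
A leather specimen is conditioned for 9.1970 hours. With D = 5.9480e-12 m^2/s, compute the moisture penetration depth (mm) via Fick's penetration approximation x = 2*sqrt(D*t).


t = 9.1970 hr * 3600 = 33109.2000 s
D * t = 5.9480e-12 * 33109.2000 = 1.9693e-07
x = 2 * sqrt(D*t) = 2 * sqrt(1.9693e-07) = 8.8754e-04 m = 0.8875 mm


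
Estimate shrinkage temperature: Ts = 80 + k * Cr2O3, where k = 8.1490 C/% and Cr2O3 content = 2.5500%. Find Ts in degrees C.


Formula: Ts = 80 + k * Cr2O3
Substituting: Ts = 80 + 8.1490 * 2.5500
Result: 100.7799 C


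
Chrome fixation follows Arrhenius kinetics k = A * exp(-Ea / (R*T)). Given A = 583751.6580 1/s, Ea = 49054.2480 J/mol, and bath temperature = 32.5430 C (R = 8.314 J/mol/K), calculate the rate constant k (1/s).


T_K = T_C + 273.15 = 32.5430 + 273.15 = 305.6930 K
exponent = -Ea / (R * T_K) = -49054.2480 / (8.314 * 305.6930) = -19.3011
k = A * exp(exponent) = 583751.6580 * exp(-19.3011) = 0.00242039 1/s


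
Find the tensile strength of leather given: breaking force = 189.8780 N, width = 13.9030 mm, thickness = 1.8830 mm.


Formula: TS = force / (width * thickness)
Substituting: TS = 189.8780 / (13.9030 * 1.8830)
Result: 7.2530 N/mm^2


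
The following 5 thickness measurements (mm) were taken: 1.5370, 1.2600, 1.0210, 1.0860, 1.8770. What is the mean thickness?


Formula: Average = sum / n
Substituting: Average = 6.7810 / 5
Result: 1.3562 mm


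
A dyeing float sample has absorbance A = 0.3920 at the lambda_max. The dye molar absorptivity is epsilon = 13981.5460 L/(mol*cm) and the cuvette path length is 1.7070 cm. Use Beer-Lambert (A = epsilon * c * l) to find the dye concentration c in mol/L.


Formula: c = A / (epsilon * l)
Substituting: c = 0.3920 / (13981.5460 * 1.7070)
Result: 1.6425e-05 mol/L


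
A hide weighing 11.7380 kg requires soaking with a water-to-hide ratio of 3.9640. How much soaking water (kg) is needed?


Formula: Water = hide_weight * ratio
Substituting: Water = 11.7380 * 3.9640
Result: 46.5294 kg


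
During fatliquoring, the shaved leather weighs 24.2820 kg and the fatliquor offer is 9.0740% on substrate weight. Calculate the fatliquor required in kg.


Formula: Fat = substrate * pct / 100
Substituting: Fat = 24.2820 * 9.0740 / 100
Result: 2.2033 kg


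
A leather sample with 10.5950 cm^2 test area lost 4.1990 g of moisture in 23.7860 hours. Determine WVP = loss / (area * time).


Formula: WVP = loss / (area * time)
Substituting: WVP = 4.1990 / (10.5950 * 23.7860)
Result: 0.0166619 g/(cm^2*hr)


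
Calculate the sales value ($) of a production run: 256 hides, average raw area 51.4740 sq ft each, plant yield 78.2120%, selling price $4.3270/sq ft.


Raw_total = N * avg_area = 256 * 51.4740 = 13177.3440 sq ft
Finished = Raw_total * yield / 100 = 13177.3440 * 78.2120 / 100 = 10306.2643 sq ft
Value = Finished * price = 10306.2643 * 4.3270 = 44595.2056 $


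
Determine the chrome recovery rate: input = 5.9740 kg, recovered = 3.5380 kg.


Formula: Recovery = recovered / input * 100
Substituting: Recovery = 3.5380 / 5.9740 * 100
Result: 59.2233 %


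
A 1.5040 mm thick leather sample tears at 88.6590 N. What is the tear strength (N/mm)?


Formula: Tear strength = force / thickness
Substituting: Tear strength = 88.6590 / 1.5040
Result: 58.9488 N/mm


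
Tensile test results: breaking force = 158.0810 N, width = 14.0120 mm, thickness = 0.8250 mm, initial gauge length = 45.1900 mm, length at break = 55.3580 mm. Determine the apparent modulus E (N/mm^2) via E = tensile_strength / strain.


TS = F / (w * t) = 158.0810 / (14.0120 * 0.8250) = 13.6749 N/mm^2
strain = (Lf - L0) / L0 = (55.3580 - 45.1900) / 45.1900 = 0.2250
E = TS / strain = 13.6749 / 0.2250 = 60.7760 N/mm^2


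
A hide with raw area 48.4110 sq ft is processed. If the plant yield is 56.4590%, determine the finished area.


Formula: finished = raw * yield / 100
Substituting: finished = 48.4110 * 56.4590 / 100
Result: 27.3324 sq ft


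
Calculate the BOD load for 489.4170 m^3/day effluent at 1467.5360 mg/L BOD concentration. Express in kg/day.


Formula: BOD_load = volume * conc / 1000
Substituting: BOD_load = 489.4170 * 1467.5360 / 1000
Result: 718.2371 kg/day


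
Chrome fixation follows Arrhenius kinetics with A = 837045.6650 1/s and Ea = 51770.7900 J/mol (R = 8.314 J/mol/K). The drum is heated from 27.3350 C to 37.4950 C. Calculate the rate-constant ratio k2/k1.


T1 = 27.3350 + 273.15 = 300.4850 K; T2 = 37.4950 + 273.15 = 310.6450 K
k1 = A * exp(-Ea/(R*T1)) = 837045.6650 * exp(-51770.7900/(8.314*300.4850)) = 8.3729e-04 1/s
k2 = A * exp(-Ea/(R*T2)) = 837045.6650 * exp(-51770.7900/(8.314*310.6450)) = 0.00164903 1/s
k2/k1 = 0.00164903 / 8.3729e-04 = 1.9695


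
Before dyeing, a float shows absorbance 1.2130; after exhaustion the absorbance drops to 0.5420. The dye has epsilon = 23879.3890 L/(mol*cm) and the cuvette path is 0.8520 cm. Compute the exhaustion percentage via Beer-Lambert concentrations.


c_initial = A_i / (epsilon * l) = 1.2130 / (23879.3890 * 0.8520) = 5.9621e-05 mol/L
c_final = A_f / (epsilon * l) = 0.5420 / (23879.3890 * 0.8520) = 2.6640e-05 mol/L
Exhaustion = (c_initial - c_final) / c_initial * 100 = (5.9621e-05 - 2.6640e-05) / 5.9621e-05 * 100 = 55.3174 %


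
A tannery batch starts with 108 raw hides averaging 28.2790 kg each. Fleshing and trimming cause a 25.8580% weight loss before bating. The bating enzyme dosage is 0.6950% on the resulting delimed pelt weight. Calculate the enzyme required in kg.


Total_raw = N * avg_wt = 108 * 28.2790 = 3054.1320 kg
Substrate = Total_raw * (1 - loss/100) = 3054.1320 * (1 - 25.8580/100) = 2264.3945 kg
Enzyme = Substrate * pct / 100 = 2264.3945 * 0.6950 / 100 = 15.7375 kg


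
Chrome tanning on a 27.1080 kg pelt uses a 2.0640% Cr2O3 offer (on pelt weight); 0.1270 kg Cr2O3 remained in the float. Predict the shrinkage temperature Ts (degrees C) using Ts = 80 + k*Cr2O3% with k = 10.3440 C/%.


Offered = pelt * offer_pct / 100 = 27.1080 * 2.0640 / 100 = 0.5595 kg
Uptake = offered - residual = 0.5595 - 0.1270 = 0.4325 kg
Cr2O3% on pelt = uptake / pelt * 100 = 0.4325 / 27.1080 * 100 = 1.5955 %
Ts = 80 + k * Cr2O3% = 80 + 10.3440 * 1.5955 = 96.5039 C


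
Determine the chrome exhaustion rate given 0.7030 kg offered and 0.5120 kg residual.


Formula: Uptake = (offered - residual) / offered * 100
Substituting: Uptake = (0.7030 - 0.5120) / 0.7030 * 100
Result: 27.1693 %


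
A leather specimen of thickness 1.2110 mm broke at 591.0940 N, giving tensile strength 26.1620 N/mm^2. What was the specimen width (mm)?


Formula: w = F / (TS * t)
Substituting: w = 591.0940 / (26.1620 * 1.2110)
Result: 18.6570 mm


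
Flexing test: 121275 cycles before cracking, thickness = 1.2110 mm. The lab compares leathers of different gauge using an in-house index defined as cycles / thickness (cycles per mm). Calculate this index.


Formula: Index = cycles / thickness
Substituting: Index = 121275 / 1.2110
Result: 100144.5087 cycles/mm


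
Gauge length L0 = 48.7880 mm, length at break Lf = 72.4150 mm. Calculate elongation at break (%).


Formula: Elongation = (Lf - L0) / L0 * 100
Substituting: Elongation = (72.4150 - 48.7880) / 48.7880 * 100
Result: 48.4279 %


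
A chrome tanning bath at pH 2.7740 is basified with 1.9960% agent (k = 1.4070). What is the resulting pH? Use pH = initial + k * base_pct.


Formula: pH_final = pH_initial + k * base_pct
Substituting: pH_final = 2.7740 + 1.4070 * 1.9960
Result: 5.5824


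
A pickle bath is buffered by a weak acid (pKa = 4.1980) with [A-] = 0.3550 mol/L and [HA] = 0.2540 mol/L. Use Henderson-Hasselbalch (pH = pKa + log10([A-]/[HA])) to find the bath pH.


ratio = [A-] / [HA] = 0.3550 / 0.2540 = 1.3976
log10(ratio) = 0.1454
pH = pKa + log10(ratio) = 4.1980 + 0.1454 = 4.3434


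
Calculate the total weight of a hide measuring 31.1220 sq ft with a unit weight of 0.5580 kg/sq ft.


Formula: Weight = area * weight_per_sqft
Substituting: Weight = 31.1220 * 0.5580
Result: 17.3661 kg


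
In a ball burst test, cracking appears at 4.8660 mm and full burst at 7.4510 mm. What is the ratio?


Formula: Ratio = crack / burst
Substituting: Ratio = 4.8660 / 7.4510
Result: 0.6531


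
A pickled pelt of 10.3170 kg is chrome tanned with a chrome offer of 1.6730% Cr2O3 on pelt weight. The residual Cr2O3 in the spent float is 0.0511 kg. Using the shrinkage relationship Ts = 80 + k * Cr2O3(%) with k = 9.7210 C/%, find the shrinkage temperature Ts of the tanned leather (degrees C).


Offered = pelt * offer_pct / 100 = 10.3170 * 1.6730 / 100 = 0.1726 kg
Uptake = offered - residual = 0.1726 - 0.0511 = 0.1215 kg
Cr2O3% on pelt = uptake / pelt * 100 = 0.1215 / 10.3170 * 100 = 1.1777 %
Ts = 80 + k * Cr2O3% = 80 + 9.7210 * 1.1777 = 91.4484 C


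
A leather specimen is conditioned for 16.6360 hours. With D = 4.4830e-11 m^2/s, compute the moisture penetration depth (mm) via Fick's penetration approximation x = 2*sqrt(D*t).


t = 16.6360 hr * 3600 = 59889.6000 s
D * t = 4.4830e-11 * 59889.6000 = 2.6849e-06
x = 2 * sqrt(D*t) = 2 * sqrt(2.6849e-06) = 0.0032771 m = 3.2771 mm


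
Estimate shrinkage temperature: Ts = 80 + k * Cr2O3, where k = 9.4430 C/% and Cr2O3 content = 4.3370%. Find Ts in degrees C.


Formula: Ts = 80 + k * Cr2O3
Substituting: Ts = 80 + 9.4430 * 4.3370
Result: 120.9543 C


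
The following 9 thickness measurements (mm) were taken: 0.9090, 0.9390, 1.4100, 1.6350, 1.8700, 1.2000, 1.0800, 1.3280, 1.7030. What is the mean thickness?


Formula: Average = sum / n
Substituting: Average = 12.0740 / 9
Result: 1.3416 mm


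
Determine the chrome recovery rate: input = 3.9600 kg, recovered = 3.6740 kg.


Formula: Recovery = recovered / input * 100
Substituting: Recovery = 3.6740 / 3.9600 * 100
Result: 92.7778 %


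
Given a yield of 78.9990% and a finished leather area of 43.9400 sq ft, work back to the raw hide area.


Formula: raw = finished * 100 / yield
Substituting: raw = 43.9400 * 100 / 78.9990
Result: 55.6210 sq ft


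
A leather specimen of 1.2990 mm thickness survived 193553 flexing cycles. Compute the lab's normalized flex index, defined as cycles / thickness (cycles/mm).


Formula: Index = cycles / thickness
Substituting: Index = 193553 / 1.2990
Result: 149001.5396 cycles/mm


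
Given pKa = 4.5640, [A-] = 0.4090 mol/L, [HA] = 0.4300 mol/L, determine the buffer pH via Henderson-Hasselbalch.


ratio = [A-] / [HA] = 0.4090 / 0.4300 = 0.9512
log10(ratio) = -0.0217451
pH = pKa + log10(ratio) = 4.5640 - 0.0217451 = 4.5423


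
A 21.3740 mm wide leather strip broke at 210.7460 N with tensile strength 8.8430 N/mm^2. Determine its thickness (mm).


Formula: t = F / (TS * w)
Substituting: t = 210.7460 / (8.8430 * 21.3740)
Result: 1.1150 mm


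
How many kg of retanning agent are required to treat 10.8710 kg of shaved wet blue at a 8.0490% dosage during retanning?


Formula: Retan = substrate * pct / 100
Substituting: Retan = 10.8710 * 8.0490 / 100
Result: 0.8750 kg


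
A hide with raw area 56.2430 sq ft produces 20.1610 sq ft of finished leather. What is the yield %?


Formula: Yield = finished / raw * 100
Substituting: Yield = 20.1610 / 56.2430 * 100
Result: 35.8462 %


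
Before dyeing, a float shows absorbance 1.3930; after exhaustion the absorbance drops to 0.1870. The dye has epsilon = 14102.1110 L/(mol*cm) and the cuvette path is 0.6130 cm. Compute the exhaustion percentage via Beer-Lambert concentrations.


c_initial = A_i / (epsilon * l) = 1.3930 / (14102.1110 * 0.6130) = 1.6114e-04 mol/L
c_final = A_f / (epsilon * l) = 0.1870 / (14102.1110 * 0.6130) = 2.1632e-05 mol/L
Exhaustion = (c_initial - c_final) / c_initial * 100 = (1.6114e-04 - 2.1632e-05) / 1.6114e-04 * 100 = 86.5757 %


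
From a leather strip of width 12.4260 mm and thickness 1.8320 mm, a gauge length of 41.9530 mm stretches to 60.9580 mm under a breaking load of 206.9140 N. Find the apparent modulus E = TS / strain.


TS = F / (w * t) = 206.9140 / (12.4260 * 1.8320) = 9.0894 N/mm^2
strain = (Lf - L0) / L0 = (60.9580 - 41.9530) / 41.9530 = 0.4530
E = TS / strain = 9.0894 / 0.4530 = 20.0645 N/mm^2


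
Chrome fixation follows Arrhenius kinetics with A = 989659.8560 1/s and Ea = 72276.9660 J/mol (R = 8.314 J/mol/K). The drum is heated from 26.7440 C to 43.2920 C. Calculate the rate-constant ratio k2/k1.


T1 = 26.7440 + 273.15 = 299.8940 K; T2 = 43.2920 + 273.15 = 316.4420 K
k1 = A * exp(-Ea/(R*T1)) = 989659.8560 * exp(-72276.9660/(8.314*299.8940)) = 2.5471e-07 1/s
k2 = A * exp(-Ea/(R*T2)) = 989659.8560 * exp(-72276.9660/(8.314*316.4420)) = 1.1598e-06 1/s
k2/k1 = 1.1598e-06 / 2.5471e-07 = 4.5536


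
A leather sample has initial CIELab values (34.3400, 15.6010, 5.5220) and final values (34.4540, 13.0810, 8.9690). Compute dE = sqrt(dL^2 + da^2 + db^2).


dL = 0.1140, da = -2.5200, db = 3.4470
dE = sqrt(0.1140^2 + (-2.5200)^2 + 3.4470^2) = 4.2714


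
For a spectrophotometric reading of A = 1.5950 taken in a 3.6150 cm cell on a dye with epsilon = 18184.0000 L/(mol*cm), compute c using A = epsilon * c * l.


Formula: c = A / (epsilon * l)
Substituting: c = 1.5950 / (18184.0000 * 3.6150)
Result: 2.4264e-05 mol/L


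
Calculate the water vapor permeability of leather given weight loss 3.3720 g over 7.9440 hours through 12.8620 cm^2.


Formula: WVP = loss / (area * time)
Substituting: WVP = 3.3720 / (12.8620 * 7.9440)
Result: 0.033002 g/(cm^2*hr)


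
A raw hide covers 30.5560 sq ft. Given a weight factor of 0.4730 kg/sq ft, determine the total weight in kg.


Formula: Weight = area * weight_per_sqft
Substituting: Weight = 30.5560 * 0.4730
Result: 14.4530 kg


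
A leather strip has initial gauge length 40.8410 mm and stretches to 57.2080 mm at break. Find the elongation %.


Formula: Elongation = (Lf - L0) / L0 * 100
Substituting: Elongation = (57.2080 - 40.8410) / 40.8410 * 100
Result: 40.0749 %


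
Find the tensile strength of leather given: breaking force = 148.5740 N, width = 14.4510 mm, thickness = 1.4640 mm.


Formula: TS = force / (width * thickness)
Substituting: TS = 148.5740 / (14.4510 * 1.4640)
Result: 7.0227 N/mm^2


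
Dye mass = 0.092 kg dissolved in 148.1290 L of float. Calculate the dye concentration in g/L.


Formula: Conc = dye_mass(kg) / volume(L) * 1000
Substituting: Conc = 0.092 / 148.1290 * 1000
Result: 0.6211 g/L


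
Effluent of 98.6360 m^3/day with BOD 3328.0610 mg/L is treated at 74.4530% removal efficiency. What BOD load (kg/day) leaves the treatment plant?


Load_in = volume * conc / 1000 = 98.6360 * 3328.0610 / 1000 = 328.2666 kg/day
Removed = Load_in * eff / 100 = 328.2666 * 74.4530 / 100 = 244.4044 kg/day
Load_out = Load_in - Removed = 328.2666 - 244.4044 = 83.8623 kg/day


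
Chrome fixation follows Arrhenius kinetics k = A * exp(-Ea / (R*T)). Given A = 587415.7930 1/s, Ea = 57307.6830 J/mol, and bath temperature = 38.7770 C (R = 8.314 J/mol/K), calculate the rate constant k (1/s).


T_K = T_C + 273.15 = 38.7770 + 273.15 = 311.9270 K
exponent = -Ea / (R * T_K) = -57307.6830 / (8.314 * 311.9270) = -22.0978
k = A * exp(exponent) = 587415.7930 * exp(-22.0978) = 1.4858e-04 1/s


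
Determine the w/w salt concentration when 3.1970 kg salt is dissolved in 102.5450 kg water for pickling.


Formula: Conc = salt / (water + salt) * 100
Substituting: Conc = 3.1970 / (102.5450 + 3.1970) * 100
Result: 3.0234 %


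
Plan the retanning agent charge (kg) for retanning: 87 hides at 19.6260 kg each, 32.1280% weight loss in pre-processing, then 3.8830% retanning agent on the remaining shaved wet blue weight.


Total_raw = N * avg_wt = 87 * 19.6260 = 1707.4620 kg
Substrate = Total_raw * (1 - loss/100) = 1707.4620 * (1 - 32.1280/100) = 1158.8886 kg
Retan = Substrate * pct / 100 = 1158.8886 * 3.8830 / 100 = 44.9996 kg


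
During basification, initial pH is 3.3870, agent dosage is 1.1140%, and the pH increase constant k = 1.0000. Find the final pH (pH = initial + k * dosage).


Formula: pH_final = pH_initial + k * base_pct
Substituting: pH_final = 3.3870 + 1.0000 * 1.1140
Result: 4.5010


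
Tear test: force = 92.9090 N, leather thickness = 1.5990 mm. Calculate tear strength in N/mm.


Formula: Tear strength = force / thickness
Substituting: Tear strength = 92.9090 / 1.5990
Result: 58.1044 N/mm


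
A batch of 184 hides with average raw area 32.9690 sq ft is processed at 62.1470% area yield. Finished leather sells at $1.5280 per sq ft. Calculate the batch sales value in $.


Raw_total = N * avg_area = 184 * 32.9690 = 6066.2960 sq ft
Finished = Raw_total * yield / 100 = 6066.2960 * 62.1470 / 100 = 3770.0210 sq ft
Value = Finished * price = 3770.0210 * 1.5280 = 5760.5920 $


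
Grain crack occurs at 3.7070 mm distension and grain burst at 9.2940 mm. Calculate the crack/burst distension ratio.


Formula: Ratio = crack / burst
Substituting: Ratio = 3.7070 / 9.2940
Result: 0.3989


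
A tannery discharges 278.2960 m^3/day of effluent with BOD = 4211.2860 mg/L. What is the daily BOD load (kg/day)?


Formula: BOD_load = volume * conc / 1000
Substituting: BOD_load = 278.2960 * 4211.2860 / 1000
Result: 1171.9840 kg/day


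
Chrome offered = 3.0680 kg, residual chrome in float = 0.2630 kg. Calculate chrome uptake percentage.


Formula: Uptake = (offered - residual) / offered * 100
Substituting: Uptake = (3.0680 - 0.2630) / 3.0680 * 100
Result: 91.4276 %


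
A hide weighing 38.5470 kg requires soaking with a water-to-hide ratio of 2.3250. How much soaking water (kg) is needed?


Formula: Water = hide_weight * ratio
Substituting: Water = 38.5470 * 2.3250
Result: 89.6218 kg


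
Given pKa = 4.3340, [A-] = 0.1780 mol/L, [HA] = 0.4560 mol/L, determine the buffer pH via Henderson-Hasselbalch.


ratio = [A-] / [HA] = 0.1780 / 0.4560 = 0.3904
log10(ratio) = -0.4085
pH = pKa + log10(ratio) = 4.3340 - 0.4085 = 3.9255


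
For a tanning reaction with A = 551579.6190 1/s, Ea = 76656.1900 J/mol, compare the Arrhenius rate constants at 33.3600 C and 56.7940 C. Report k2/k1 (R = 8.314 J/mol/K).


T1 = 33.3600 + 273.15 = 306.5100 K; T2 = 56.7940 + 273.15 = 329.9440 K
k1 = A * exp(-Ea/(R*T1)) = 551579.6190 * exp(-76656.1900/(8.314*306.5100)) = 4.7598e-08 1/s
k2 = A * exp(-Ea/(R*T2)) = 551579.6190 * exp(-76656.1900/(8.314*329.9440)) = 4.0313e-07 1/s
k2/k1 = 4.0313e-07 / 4.7598e-08 = 8.4696


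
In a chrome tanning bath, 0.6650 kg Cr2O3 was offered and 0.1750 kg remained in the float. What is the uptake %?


Formula: Uptake = (offered - residual) / offered * 100
Substituting: Uptake = (0.6650 - 0.1750) / 0.6650 * 100
Result: 73.6842 %


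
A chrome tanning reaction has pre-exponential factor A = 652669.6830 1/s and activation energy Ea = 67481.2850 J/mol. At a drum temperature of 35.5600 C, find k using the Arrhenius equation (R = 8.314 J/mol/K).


T_K = T_C + 273.15 = 35.5600 + 273.15 = 308.7100 K
exponent = -Ea / (R * T_K) = -67481.2850 / (8.314 * 308.7100) = -26.2919
k = A * exp(exponent) = 652669.6830 * exp(-26.2919) = 2.4903e-06 1/s


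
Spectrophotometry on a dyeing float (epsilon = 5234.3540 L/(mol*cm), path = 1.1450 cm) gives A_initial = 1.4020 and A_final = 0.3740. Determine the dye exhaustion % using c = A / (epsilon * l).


c_initial = A_i / (epsilon * l) = 1.4020 / (5234.3540 * 1.1450) = 2.3393e-04 mol/L
c_final = A_f / (epsilon * l) = 0.3740 / (5234.3540 * 1.1450) = 6.2403e-05 mol/L
Exhaustion = (c_initial - c_final) / c_initial * 100 = (2.3393e-04 - 6.2403e-05) / 2.3393e-04 * 100 = 73.3238 %


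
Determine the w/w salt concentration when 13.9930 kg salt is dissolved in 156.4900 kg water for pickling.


Formula: Conc = salt / (water + salt) * 100
Substituting: Conc = 13.9930 / (156.4900 + 13.9930) * 100
Result: 8.2079 %


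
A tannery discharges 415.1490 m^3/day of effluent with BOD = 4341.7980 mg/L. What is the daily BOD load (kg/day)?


Formula: BOD_load = volume * conc / 1000
Substituting: BOD_load = 415.1490 * 4341.7980 / 1000
Result: 1802.4931 kg/day


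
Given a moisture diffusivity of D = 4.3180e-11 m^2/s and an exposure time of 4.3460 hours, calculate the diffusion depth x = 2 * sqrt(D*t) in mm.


t = 4.3460 hr * 3600 = 15645.6000 s
D * t = 4.3180e-11 * 15645.6000 = 6.7558e-07
x = 2 * sqrt(D*t) = 2 * sqrt(6.7558e-07) = 0.00164387 m = 1.6439 mm


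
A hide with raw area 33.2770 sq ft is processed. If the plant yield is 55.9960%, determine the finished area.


Formula: finished = raw * yield / 100
Substituting: finished = 33.2770 * 55.9960 / 100
Result: 18.6338 sq ft


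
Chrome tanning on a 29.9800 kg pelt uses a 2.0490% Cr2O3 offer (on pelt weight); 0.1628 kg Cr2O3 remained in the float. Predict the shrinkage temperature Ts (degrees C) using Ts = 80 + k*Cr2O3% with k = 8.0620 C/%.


Offered = pelt * offer_pct / 100 = 29.9800 * 2.0490 / 100 = 0.6143 kg
Uptake = offered - residual = 0.6143 - 0.1628 = 0.4515 kg
Cr2O3% on pelt = uptake / pelt * 100 = 0.4515 / 29.9800 * 100 = 1.5060 %
Ts = 80 + k * Cr2O3% = 80 + 8.0620 * 1.5060 = 92.1411 C


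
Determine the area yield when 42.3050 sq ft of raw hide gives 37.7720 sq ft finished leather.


Formula: Yield = finished / raw * 100
Substituting: Yield = 37.7720 / 42.3050 * 100
Result: 89.2850 %


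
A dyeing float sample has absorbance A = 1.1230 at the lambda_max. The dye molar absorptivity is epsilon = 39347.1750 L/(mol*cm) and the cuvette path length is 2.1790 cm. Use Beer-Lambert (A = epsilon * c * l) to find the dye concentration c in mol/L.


Formula: c = A / (epsilon * l)
Substituting: c = 1.1230 / (39347.1750 * 2.1790)
Result: 1.3098e-05 mol/L


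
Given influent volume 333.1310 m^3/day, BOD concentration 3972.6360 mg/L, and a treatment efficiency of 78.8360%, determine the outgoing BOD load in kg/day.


Load_in = volume * conc / 1000 = 333.1310 * 3972.6360 / 1000 = 1323.4082 kg/day
Removed = Load_in * eff / 100 = 1323.4082 * 78.8360 / 100 = 1043.3221 kg/day
Load_out = Load_in - Removed = 1323.4082 - 1043.3221 = 280.0861 kg/day
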